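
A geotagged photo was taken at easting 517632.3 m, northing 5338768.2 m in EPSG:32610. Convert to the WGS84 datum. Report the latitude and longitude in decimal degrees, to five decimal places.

Zone 10N: λ₀ = -123°, k₀ = 0.9996, false easting 500000 m.
Meridian distance M = (N − FN)/k₀ = 5340904.6 m.
Inverse transverse Mercator on WGS84 gives φ = 48.20190011°, λ = -122.76270038°.

lat 48.20190°, lon -122.76270°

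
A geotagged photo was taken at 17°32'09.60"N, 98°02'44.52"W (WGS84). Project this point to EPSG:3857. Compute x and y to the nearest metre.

Web Mercator is spherical with R = a = 6378137 m.
x = R·λ = 6378137 × -1.711220282 = -10914397.398 m.
y = R·ln tan(π/4 + φ/2) = 6378137 × 0.310954264 = 1983308.898 m.

x -10914397 m, y 1983309 m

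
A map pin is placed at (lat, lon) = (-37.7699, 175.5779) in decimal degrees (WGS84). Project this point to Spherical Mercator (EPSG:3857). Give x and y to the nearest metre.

Web Mercator is spherical with R = a = 6378137 m.
x = R·λ = 6378137 × 3.064412449 = 19545242.423 m.
y = R·ln tan(π/4 + φ/2) = 6378137 × -0.712899582 = -4546971.202 m.

x 19545242 m, y -4546971 m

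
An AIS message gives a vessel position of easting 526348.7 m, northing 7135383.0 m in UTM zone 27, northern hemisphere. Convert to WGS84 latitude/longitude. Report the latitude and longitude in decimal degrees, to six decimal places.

Zone 27N: λ₀ = -21°, k₀ = 0.9996, false easting 500000 m.
Meridian distance M = (N − FN)/k₀ = 7138238.3 m.
Inverse transverse Mercator on WGS84 gives φ = 64.34330019°, λ = -20.45459936°.

lat 64.343300°, lon -20.454599°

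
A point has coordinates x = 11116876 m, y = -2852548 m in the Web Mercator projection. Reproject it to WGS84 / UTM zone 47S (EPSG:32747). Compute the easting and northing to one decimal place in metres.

E 587381.3 m, N 7255703.0 m

Web Mercator inverse (R = 6378137 m) → φ = -24.81099978°, λ = 99.86459622°.
UTM 47S forward: E = 587381.307 m, N = 7255703.041 m.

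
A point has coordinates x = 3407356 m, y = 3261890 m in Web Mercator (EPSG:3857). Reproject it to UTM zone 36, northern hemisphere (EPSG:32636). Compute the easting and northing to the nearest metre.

E 265076 m, N 3110856 m

Web Mercator inverse (R = 6378137 m) → φ = 28.10239816°, λ = 30.60879973°.
UTM 36N forward: E = 265075.574 m, N = 3110855.669 m.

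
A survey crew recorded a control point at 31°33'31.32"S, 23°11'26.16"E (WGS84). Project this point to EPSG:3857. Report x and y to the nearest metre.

Web Mercator is spherical with R = a = 6378137 m.
x = R·λ = 6378137 × 0.404752326 = 2581565.783 m.
y = R·ln tan(π/4 + φ/2) = 6378137 × -0.580972395 = -3705521.527 m.

x 2581566 m, y -3705522 m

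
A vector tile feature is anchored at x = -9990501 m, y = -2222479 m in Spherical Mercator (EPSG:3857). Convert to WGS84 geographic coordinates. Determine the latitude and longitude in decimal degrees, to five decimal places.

lat -19.57270°, lon -89.74620°

R = 6378137 m. λ = x/R = -89.74619744°.
φ = 2·arctan(exp(y/R)) − 90° = 2·arctan(0.70578) − 90° = -19.57269589°.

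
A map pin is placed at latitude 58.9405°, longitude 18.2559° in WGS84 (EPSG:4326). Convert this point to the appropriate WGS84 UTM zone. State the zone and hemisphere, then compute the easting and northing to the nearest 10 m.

Zone 34N: E 342100 m, N 6536670 m

Longitude 18.2559° lies in the 6° band [18°, 24°), giving zone 34; latitude is north of the equator, so 34N.
Zone 34 central meridian λ₀ = 6×34 − 183 = 21°; Δλ = -2.7441°.
Transverse Mercator on WGS84 with k₀ = 0.9996 gives E = 342101.438 m, N = 6536666.706 m.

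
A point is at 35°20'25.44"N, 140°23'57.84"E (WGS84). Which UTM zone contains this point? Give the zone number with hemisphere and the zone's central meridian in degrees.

UTM zone = ⌊(λ + 180)/6⌋ + 1; 140.3994° ∈ [138°, 144°) → zone 54.
Hemisphere: N (φ ≥ 0).
Central meridian λ₀ = 6×54 − 183 = 141°.

Zone 54N, central meridian 141°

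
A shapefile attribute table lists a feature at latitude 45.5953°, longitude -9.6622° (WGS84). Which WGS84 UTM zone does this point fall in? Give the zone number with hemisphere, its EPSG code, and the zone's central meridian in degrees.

Zone 29N (EPSG:32629), central meridian -9°

UTM zone = ⌊(λ + 180)/6⌋ + 1; -9.6622° ∈ [-12°, -6°) → zone 29.
Hemisphere: N (φ ≥ 0).
Central meridian λ₀ = 6×29 − 183 = -9°.
EPSG code: 32629.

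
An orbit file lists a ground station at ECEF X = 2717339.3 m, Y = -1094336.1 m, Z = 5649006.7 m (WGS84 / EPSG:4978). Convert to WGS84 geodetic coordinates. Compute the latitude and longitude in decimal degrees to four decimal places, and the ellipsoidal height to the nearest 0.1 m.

λ = atan2(Y, X) = -21.93579930°; p = √(X²+Y²) = 2929420.5 m.
Bowring's method on WGS84 (a = 6378137 m, b = 6356752.314 m) gives φ = 62.74690004°, h = 2127.486 m.

lat 62.7469°, lon -21.9358°, h 2127.5 m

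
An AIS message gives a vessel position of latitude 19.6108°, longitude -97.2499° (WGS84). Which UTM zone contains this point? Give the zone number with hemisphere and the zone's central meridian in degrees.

Zone 14N, central meridian -99°

UTM zone = ⌊(λ + 180)/6⌋ + 1; -97.2499° ∈ [-102°, -96°) → zone 14.
Hemisphere: N (φ ≥ 0).
Central meridian λ₀ = 6×14 − 183 = -99°.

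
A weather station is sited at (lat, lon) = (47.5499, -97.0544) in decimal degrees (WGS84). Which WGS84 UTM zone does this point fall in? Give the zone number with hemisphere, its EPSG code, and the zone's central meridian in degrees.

UTM zone = ⌊(λ + 180)/6⌋ + 1; -97.0544° ∈ [-102°, -96°) → zone 14.
Hemisphere: N (φ ≥ 0).
Central meridian λ₀ = 6×14 − 183 = -99°.
EPSG code: 32614.

Zone 14N (EPSG:32614), central meridian -99°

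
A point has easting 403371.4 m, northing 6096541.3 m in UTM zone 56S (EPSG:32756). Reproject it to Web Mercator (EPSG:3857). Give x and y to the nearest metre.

Unproject from UTM 56S (λ₀ = 153°) → φ = -35.26960024°, λ = 151.93759966°.
Web Mercator (R = 6378137 m): x = 16913616.226 m, y = -4200579.365 m.

x 16913616 m, y -4200579 m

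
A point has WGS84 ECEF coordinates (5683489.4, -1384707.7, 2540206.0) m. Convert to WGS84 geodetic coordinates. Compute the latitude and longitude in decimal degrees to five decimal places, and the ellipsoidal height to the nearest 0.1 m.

lat 23.61340°, lon -13.69260°, h 2739.3 m

λ = atan2(Y, X) = -13.69259975°; p = √(X²+Y²) = 5849740.8 m.
Bowring's method on WGS84 (a = 6378137 m, b = 6356752.314 m) gives φ = 23.61340006°, h = 2739.311 m.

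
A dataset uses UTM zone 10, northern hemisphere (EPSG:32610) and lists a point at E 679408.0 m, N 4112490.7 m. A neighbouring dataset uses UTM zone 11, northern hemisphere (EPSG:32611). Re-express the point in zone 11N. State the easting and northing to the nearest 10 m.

UTM 10N → geographic: φ = 37.14160018°, λ = -120.97999980°.
UTM 11N (λ₀ = -117°) forward: E = 146455.393 m, N = 4118001.659 m.

E 146460 m, N 4118000 m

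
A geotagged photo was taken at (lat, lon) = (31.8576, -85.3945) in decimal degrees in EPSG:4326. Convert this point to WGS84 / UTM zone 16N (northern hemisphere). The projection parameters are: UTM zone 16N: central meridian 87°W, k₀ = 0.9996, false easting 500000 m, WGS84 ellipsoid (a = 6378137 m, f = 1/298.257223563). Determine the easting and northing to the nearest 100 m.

Zone 16 central meridian λ₀ = 6×16 − 183 = -87°; Δλ = +1.6055°.
Transverse Mercator on WGS84 with k₀ = 0.9996 gives E = 651890.834 m, N = 3525775.311 m.

E 651900 m, N 3525800 m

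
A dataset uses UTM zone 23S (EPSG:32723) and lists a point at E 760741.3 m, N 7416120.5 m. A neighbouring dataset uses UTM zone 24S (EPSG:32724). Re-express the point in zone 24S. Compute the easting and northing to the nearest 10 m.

UTM 23S → geographic: φ = -23.34380001°, λ = -42.44979983°.
UTM 24S (λ₀ = -39°) forward: E = 147213.729 m, N = 7414208.960 m.

E 147210 m, N 7414210 m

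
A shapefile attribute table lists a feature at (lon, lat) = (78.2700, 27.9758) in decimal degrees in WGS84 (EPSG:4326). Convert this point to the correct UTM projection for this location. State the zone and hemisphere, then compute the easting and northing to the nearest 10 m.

Longitude 78.2700° lies in the 6° band [78°, 84°), giving zone 44; latitude is north of the equator, so 44N.
Zone 44 central meridian λ₀ = 6×44 − 183 = 81°; Δλ = -2.7300°.
Transverse Mercator on WGS84 with k₀ = 0.9996 gives E = 231462.275 m, N = 3097524.181 m.

Zone 44N: E 231460 m, N 3097520 m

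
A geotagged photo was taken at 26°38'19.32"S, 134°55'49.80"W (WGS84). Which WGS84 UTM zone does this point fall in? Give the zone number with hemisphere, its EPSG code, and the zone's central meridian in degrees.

UTM zone = ⌊(λ + 180)/6⌋ + 1; -134.9305° ∈ [-138°, -132°) → zone 8.
Hemisphere: S (φ < 0).
Central meridian λ₀ = 6×8 − 183 = -135°.
EPSG code: 32708.

Zone 8S (EPSG:32708), central meridian -135°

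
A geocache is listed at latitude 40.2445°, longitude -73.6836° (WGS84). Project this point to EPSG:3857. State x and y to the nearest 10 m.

x -8202420 m, y 4901540 m

Web Mercator is spherical with R = a = 6378137 m.
x = R·λ = 6378137 × -1.286021425 = -8202420.832 m.
y = R·ln tan(π/4 + φ/2) = 6378137 × 0.768490270 = 4901536.225 m.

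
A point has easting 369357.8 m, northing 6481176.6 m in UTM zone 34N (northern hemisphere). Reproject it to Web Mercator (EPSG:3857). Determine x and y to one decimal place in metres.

x 2088498.5 m, y 8062810.3 m

Unproject from UTM 34N (λ₀ = 21°) → φ = 58.45170014°, λ = 18.76130083°.
Web Mercator (R = 6378137 m): x = 2088498.455 m, y = 8062810.289 m.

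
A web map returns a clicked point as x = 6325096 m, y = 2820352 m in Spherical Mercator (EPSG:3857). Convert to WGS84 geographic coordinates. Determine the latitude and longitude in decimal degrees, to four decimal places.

lat 24.5482°, lon 56.8193°

R = 6378137 m. λ = x/R = 56.81930410°.
φ = 2·arctan(exp(y/R)) − 90° = 2·arctan(1.55611) − 90° = 24.54819691°.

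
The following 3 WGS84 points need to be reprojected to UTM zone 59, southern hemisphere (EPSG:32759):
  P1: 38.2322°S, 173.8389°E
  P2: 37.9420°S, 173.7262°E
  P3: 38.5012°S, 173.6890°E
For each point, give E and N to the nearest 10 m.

P1: E 748480 m, N 5764610 m; P2: E 739560 m, N 5797110 m; P3: E 734490 m, N 5735150 m

UTM zone 59S: λ₀ = 171°, k₀ = 0.9996.
P1 (-38.2322°, 173.8389°) → (748483.910, 5764610.026) m.
P2 (-37.9420°, 173.7262°) → (739563.722, 5797114.344) m.
P3 (-38.5012°, 173.6890°) → (734490.745, 5735146.501) m.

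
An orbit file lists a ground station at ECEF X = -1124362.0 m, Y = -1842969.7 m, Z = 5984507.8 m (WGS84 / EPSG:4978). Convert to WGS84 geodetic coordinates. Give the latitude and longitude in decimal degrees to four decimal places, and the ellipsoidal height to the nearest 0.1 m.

lat 70.2859°, lon -121.3866°, h 2797.5 m

λ = atan2(Y, X) = -121.38660055°; p = √(X²+Y²) = 2158871.7 m.
Bowring's method on WGS84 (a = 6378137 m, b = 6356752.314 m) gives φ = 70.28589954°, h = 2797.496 m.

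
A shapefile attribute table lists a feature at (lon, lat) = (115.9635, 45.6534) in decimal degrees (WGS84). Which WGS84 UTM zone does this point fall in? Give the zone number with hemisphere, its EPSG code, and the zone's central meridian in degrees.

Zone 50N (EPSG:32650), central meridian 117°

UTM zone = ⌊(λ + 180)/6⌋ + 1; 115.9635° ∈ [114°, 120°) → zone 50.
Hemisphere: N (φ ≥ 0).
Central meridian λ₀ = 6×50 − 183 = 117°.
EPSG code: 32650.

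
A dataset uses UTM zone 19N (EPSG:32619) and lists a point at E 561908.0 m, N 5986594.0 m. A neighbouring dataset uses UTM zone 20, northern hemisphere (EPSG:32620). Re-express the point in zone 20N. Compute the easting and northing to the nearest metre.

UTM 19N → geographic: φ = 54.02390031°, λ = -68.05499944°.
UTM 20N (λ₀ = -63°) forward: E = 168970.196 m, N = 5998011.316 m.

E 168970 m, N 5998011 m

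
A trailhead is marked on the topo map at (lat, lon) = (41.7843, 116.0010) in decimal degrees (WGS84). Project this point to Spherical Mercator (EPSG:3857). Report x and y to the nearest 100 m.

x 12913200 m, y 5128700 m

Web Mercator is spherical with R = a = 6378137 m.
x = R·λ = 6378137 × 2.024599386 = 12913172.252 m.
y = R·ln tan(π/4 + φ/2) = 6378137 × 0.804109914 = 5128723.193 m.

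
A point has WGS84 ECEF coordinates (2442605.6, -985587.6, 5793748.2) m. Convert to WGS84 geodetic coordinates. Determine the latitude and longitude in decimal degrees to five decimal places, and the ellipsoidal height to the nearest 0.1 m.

lat 65.69710°, lon -21.97400°, h 3971.6 m

λ = atan2(Y, X) = -21.97399993°; p = √(X²+Y²) = 2633952.4 m.
Bowring's method on WGS84 (a = 6378137 m, b = 6356752.314 m) gives φ = 65.69710029°, h = 3971.577 m.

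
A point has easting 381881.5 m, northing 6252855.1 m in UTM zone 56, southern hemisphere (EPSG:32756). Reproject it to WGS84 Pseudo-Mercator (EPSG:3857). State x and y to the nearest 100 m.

x 16889700 m, y -4009800 m

Unproject from UTM 56S (λ₀ = 153°) → φ = -33.85800038°, λ = 151.72310039°.
Web Mercator (R = 6378137 m): x = 16889738.277 m, y = -4009750.847 m.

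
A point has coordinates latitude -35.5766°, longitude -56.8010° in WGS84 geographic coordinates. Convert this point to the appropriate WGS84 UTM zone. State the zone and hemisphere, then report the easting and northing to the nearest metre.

Longitude -56.8010° lies in the 6° band [-60°, -54°), giving zone 21; latitude is south of the equator, so 21S.
Zone 21 central meridian λ₀ = 6×21 − 183 = -57°; Δλ = +0.1990°.
Transverse Mercator on WGS84 with k₀ = 0.9996 gives E = 518030.788 m, N = 6062992.920 m.

Zone 21S: E 518031 m, N 6062993 m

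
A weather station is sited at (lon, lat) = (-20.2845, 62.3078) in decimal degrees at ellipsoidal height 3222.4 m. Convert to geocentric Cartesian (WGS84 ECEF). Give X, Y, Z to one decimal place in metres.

WGS84: a = 6378137 m, e² = 0.006694380; N(φ) = a/√(1−e²sin²φ) = 6394941.391 m.
X = (N+h)·cosφ·cosλ = 2788964.461 m; Y = (N+h)·cosφ·sinλ = -1030811.639 m; Z = (N(1−e²)+h)·sinφ = 5627391.712 m.

X 2788964.5 m, Y -1030811.6 m, Z 5627391.7 m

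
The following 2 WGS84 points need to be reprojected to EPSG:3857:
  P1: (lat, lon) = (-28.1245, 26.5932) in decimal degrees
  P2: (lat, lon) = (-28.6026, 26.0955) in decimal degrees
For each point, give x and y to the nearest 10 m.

Web Mercator: x = R·λ, y = R·ln tan(π/4+φ/2), R = 6378137 m.
P1 (-28.1245°, 26.5932°) → (2960341.483, -3264679.478) m.
P2 (-28.6026°, 26.0955°) → (2904937.772, -3325162.499) m.

P1: x 2960340 m, y -3264680 m; P2: x 2904940 m, y -3325160 m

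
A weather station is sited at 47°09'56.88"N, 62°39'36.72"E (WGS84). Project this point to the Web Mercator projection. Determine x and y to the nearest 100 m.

x 6975300 m, y 5969200 m

Web Mercator is spherical with R = a = 6378137 m.
x = R·λ = 6378137 × 1.093626800 = 6975301.557 m.
y = R·ln tan(π/4 + φ/2) = 6378137 × 0.935881272 = 5969178.968 m.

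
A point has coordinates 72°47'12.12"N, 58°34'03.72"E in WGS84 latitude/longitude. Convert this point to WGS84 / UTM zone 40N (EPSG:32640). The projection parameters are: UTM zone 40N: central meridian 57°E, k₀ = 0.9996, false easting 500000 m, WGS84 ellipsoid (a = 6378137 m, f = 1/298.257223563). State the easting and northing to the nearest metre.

E 551777 m, N 8077362 m

Zone 40 central meridian λ₀ = 6×40 − 183 = 57°; Δλ = +1.5677°.
Transverse Mercator on WGS84 with k₀ = 0.9996 gives E = 551776.756 m, N = 8077362.487 m.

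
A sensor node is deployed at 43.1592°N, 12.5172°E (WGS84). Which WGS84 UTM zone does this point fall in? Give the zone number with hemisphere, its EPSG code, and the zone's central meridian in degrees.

Zone 33N (EPSG:32633), central meridian 15°

UTM zone = ⌊(λ + 180)/6⌋ + 1; 12.5172° ∈ [12°, 18°) → zone 33.
Hemisphere: N (φ ≥ 0).
Central meridian λ₀ = 6×33 − 183 = 15°.
EPSG code: 32633.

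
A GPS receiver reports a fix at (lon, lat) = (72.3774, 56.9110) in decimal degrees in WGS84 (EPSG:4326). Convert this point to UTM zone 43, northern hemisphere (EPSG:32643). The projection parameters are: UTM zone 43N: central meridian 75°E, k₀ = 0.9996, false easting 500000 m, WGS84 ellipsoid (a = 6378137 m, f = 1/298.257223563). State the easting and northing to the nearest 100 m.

E 340300 m, N 6310500 m

Zone 43 central meridian λ₀ = 6×43 − 183 = 75°; Δλ = -2.6226°.
Transverse Mercator on WGS84 with k₀ = 0.9996 gives E = 340325.004 m, N = 6310541.527 m.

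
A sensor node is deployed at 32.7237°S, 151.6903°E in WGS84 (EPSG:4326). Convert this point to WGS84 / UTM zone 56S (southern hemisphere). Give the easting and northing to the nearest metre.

E 377269 m, N 6378585 m

Zone 56 central meridian λ₀ = 6×56 − 183 = 153°; Δλ = -1.3097°.
Transverse Mercator on WGS84 with k₀ = 0.9996 gives E = 377268.890 m, N = 6378584.643 m.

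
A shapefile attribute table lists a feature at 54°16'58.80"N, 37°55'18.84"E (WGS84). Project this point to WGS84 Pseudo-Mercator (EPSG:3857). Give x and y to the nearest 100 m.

x 4221400 m, y 7223900 m

Web Mercator is spherical with R = a = 6378137 m.
x = R·λ = 6378137 × 0.661862014 = 4221446.598 m.
y = R·ln tan(π/4 + φ/2) = 6378137 × 1.132609152 = 7223936.341 m.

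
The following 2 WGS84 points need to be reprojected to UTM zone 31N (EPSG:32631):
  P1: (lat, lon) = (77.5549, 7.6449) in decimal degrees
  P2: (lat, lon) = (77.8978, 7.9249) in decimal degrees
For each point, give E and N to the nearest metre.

P1: E 611632 m, N 8613118 m; P2: E 615135 m, N 8651806 m

UTM zone 31N: λ₀ = 3°, k₀ = 0.9996.
P1 (77.5549°, 7.6449°) → (611631.853, 8613118.247) m.
P2 (77.8978°, 7.9249°) → (615135.332, 8651805.593) m.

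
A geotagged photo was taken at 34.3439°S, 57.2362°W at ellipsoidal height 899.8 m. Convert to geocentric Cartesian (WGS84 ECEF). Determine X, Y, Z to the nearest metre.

X 2853396 m, Y -4433754 m, Z -3578516 m

WGS84: a = 6378137 m, e² = 0.006694380; N(φ) = a/√(1−e²sin²φ) = 6384942.682 m.
X = (N+h)·cosφ·cosλ = 2853396.341 m; Y = (N+h)·cosφ·sinλ = -4433753.977 m; Z = (N(1−e²)+h)·sinφ = -3578515.512 m.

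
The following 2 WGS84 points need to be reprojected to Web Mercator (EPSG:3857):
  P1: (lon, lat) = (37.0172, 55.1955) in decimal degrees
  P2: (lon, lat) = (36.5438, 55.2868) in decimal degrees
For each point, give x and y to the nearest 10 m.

P1: x 4120740 m, y 7399900 m; P2: x 4068040 m, y 7417730 m

Web Mercator: x = R·λ, y = R·ln tan(π/4+φ/2), R = 6378137 m.
P1 (55.1955°, 37.0172°) → (4120735.855, 7399901.499) m.
P2 (55.2868°, 36.5438°) → (4068037.208, 7417728.290) m.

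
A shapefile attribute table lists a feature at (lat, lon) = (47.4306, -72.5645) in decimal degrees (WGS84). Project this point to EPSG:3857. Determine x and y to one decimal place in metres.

Web Mercator is spherical with R = a = 6378137 m.
x = R·λ = 6378137 × -1.266489445 = -8077843.190 m.
y = R·ln tan(π/4 + φ/2) = 6378137 × 0.942696021 = 6012644.374 m.

x -8077843.2 m, y 6012644.4 m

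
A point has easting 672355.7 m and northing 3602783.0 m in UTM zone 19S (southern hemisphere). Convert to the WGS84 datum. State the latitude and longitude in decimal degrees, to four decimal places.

lat -57.6841°, lon -66.1090°

Zone 19S: λ₀ = -69°, k₀ = 0.9996, false easting 500000 m, false northing 10000000 m.
Meridian distance M = (N − FN)/k₀ = -6399776.9 m.
Inverse transverse Mercator on WGS84 gives φ = -57.68410033°, λ = -66.10900002°.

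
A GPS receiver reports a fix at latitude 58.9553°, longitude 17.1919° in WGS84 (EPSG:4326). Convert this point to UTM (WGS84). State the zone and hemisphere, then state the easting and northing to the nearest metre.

Zone 33N: E 626079 m, N 6537141 m

Longitude 17.1919° lies in the 6° band [12°, 18°), giving zone 33; latitude is north of the equator, so 33N.
Zone 33 central meridian λ₀ = 6×33 − 183 = 15°; Δλ = +2.1919°.
Transverse Mercator on WGS84 with k₀ = 0.9996 gives E = 626078.506 m, N = 6537141.245 m.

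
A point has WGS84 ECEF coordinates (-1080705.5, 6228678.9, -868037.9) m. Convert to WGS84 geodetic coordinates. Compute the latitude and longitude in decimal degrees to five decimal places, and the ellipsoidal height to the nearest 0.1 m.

lat -7.87040°, lon 99.84310°, h 3315.1 m

λ = atan2(Y, X) = 99.84309978°; p = √(X²+Y²) = 6321737.5 m.
Bowring's method on WGS84 (a = 6378137 m, b = 6356752.314 m) gives φ = -7.87039978°, h = 3315.068 m.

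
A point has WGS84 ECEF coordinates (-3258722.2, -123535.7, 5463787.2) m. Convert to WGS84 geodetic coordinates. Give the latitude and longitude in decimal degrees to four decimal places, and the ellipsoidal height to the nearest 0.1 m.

lat 59.3382°, lon -177.8290°, h 630.6 m

λ = atan2(Y, X) = -177.82899982°; p = √(X²+Y²) = 3261062.9 m.
Bowring's method on WGS84 (a = 6378137 m, b = 6356752.314 m) gives φ = 59.33820035°, h = 630.593 m.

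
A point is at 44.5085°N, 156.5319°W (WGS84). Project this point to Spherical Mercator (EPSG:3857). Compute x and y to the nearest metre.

x -17425051 m, y 5544474 m

Web Mercator is spherical with R = a = 6378137 m.
x = R·λ = 6378137 × -2.731997039 = -17425051.401 m.
y = R·ln tan(π/4 + φ/2) = 6378137 × 0.869293639 = 5544473.925 m.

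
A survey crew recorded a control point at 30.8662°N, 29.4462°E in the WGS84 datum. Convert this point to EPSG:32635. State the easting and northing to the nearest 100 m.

E 733900 m, N 3417300 m

Zone 35 central meridian λ₀ = 6×35 − 183 = 27°; Δλ = +2.4462°.
Transverse Mercator on WGS84 with k₀ = 0.9996 gives E = 733888.406 m, N = 3417336.163 m.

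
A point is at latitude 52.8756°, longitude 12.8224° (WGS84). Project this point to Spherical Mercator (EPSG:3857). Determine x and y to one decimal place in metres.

x 1427383.0 m, y 6960020.4 m

Web Mercator is spherical with R = a = 6378137 m.
x = R·λ = 6378137 × 0.223793098 = 1427383.039 m.
y = R·ln tan(π/4 + φ/2) = 6378137 × 1.091230928 = 6960020.356 m.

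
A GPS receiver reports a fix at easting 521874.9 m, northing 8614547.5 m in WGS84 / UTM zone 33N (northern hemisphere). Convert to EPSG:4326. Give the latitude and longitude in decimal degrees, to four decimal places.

lat 77.6058°, lon 15.9130°

Zone 33N: λ₀ = 15°, k₀ = 0.9996, false easting 500000 m.
Meridian distance M = (N − FN)/k₀ = 8617994.7 m.
Inverse transverse Mercator on WGS84 gives φ = 77.60579987°, λ = 15.91299976°.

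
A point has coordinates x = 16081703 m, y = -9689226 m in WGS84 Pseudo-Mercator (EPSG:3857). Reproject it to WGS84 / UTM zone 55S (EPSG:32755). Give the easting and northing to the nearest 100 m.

Web Mercator inverse (R = 6378137 m) → φ = -65.30520152°, λ = 144.46439600°.
UTM 55S forward: E = 381820.460 m, N = 2755154.248 m.

E 381800 m, N 2755200 m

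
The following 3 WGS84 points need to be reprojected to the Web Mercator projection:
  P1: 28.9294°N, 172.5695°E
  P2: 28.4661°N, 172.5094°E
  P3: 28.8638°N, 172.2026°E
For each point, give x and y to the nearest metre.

Web Mercator: x = R·λ, y = R·ln tan(π/4+φ/2), R = 6378137 m.
P1 (28.9294°, 172.5695°) → (19210348.866, 3366663.302) m.
P2 (28.4661°, 172.5094°) → (19203658.565, 3307866.447) m.
P3 (28.8638°, 172.2026°) → (19169505.745, 3358322.222) m.

P1: x 19210349 m, y 3366663 m; P2: x 19203659 m, y 3307866 m; P3: x 19169506 m, y 3358322 m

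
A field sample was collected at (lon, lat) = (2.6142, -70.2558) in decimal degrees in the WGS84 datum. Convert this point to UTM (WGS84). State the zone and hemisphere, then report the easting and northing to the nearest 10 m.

Zone 31S: E 485450 m, N 2205550 m

Longitude 2.6142° lies in the 6° band [0°, 6°), giving zone 31; latitude is south of the equator, so 31S.
Zone 31 central meridian λ₀ = 6×31 − 183 = 3°; Δλ = -0.3858°.
Transverse Mercator on WGS84 with k₀ = 0.9996 gives E = 485454.255 m, N = 2205554.209 m.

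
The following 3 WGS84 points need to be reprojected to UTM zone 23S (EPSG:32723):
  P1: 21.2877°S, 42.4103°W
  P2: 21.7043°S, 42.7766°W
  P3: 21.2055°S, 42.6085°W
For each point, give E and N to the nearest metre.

P1: E 768693 m, N 7643806 m; P2: E 730016 m, N 7598251 m; P3: E 748258 m, N 7653234 m

UTM zone 23S: λ₀ = -45°, k₀ = 0.9996.
P1 (-21.2877°, -42.4103°) → (768693.154, 7643805.677) m.
P2 (-21.7043°, -42.7766°) → (730016.193, 7598251.249) m.
P3 (-21.2055°, -42.6085°) → (748257.557, 7653234.014) m.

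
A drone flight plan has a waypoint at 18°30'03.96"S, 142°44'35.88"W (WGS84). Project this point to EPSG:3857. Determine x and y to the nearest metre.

Web Mercator is spherical with R = a = 6378137 m.
x = R·λ = 6378137 × -2.491340570 = -15890111.470 m.
y = R·ln tan(π/4 + φ/2) = 6378137 × -0.328667393 = -2096285.663 m.

x -15890111 m, y -2096286 m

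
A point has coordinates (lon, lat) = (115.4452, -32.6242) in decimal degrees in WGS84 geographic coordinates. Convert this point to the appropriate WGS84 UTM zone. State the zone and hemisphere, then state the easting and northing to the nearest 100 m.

Longitude 115.4452° lies in the 6° band [114°, 120°), giving zone 50; latitude is south of the equator, so 50S.
Zone 50 central meridian λ₀ = 6×50 − 183 = 117°; Δλ = -1.5548°.
Transverse Mercator on WGS84 with k₀ = 0.9996 gives E = 354136.906 m, N = 6389305.882 m.

Zone 50S: E 354100 m, N 6389300 m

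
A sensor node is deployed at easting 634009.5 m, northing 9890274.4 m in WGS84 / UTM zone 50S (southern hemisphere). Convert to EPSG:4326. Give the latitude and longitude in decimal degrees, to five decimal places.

lat -0.99250°, lon 118.20440°

Zone 50S: λ₀ = 117°, k₀ = 0.9996, false easting 500000 m, false northing 10000000 m.
Meridian distance M = (N − FN)/k₀ = -109769.5 m.
Inverse transverse Mercator on WGS84 gives φ = -0.99250017°, λ = 118.20439979°.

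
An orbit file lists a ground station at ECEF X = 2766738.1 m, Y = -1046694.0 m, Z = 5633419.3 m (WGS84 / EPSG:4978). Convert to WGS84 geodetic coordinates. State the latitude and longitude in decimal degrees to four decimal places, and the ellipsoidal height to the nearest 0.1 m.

λ = atan2(Y, X) = -20.72230031°; p = √(X²+Y²) = 2958108.9 m.
Bowring's method on WGS84 (a = 6378137 m, b = 6356752.314 m) gives φ = 62.45410021°, h = 1490.851 m.

lat 62.4541°, lon -20.7223°, h 1490.9 m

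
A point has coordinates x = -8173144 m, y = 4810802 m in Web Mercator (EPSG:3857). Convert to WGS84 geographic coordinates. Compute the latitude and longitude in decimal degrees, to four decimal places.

R = 6378137 m. λ = x/R = -73.42060175°.
φ = 2·arctan(exp(y/R)) − 90° = 2·arctan(2.12605) − 90° = 39.61949902°.

lat 39.6195°, lon -73.4206°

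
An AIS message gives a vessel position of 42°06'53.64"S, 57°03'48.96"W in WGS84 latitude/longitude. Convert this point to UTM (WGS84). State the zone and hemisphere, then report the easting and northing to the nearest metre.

Zone 21S: E 494742 m, N 5337464 m

Longitude -57.0636° lies in the 6° band [-60°, -54°), giving zone 21; latitude is south of the equator, so 21S.
Zone 21 central meridian λ₀ = 6×21 − 183 = -57°; Δλ = -0.0636°.
Transverse Mercator on WGS84 with k₀ = 0.9996 gives E = 494742.285 m, N = 5337464.475 m.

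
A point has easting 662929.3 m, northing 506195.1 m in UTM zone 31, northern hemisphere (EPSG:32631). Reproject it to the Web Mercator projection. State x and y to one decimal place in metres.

x 497453.4 m, y 510174.9 m

Unproject from UTM 31N (λ₀ = 3°) → φ = 4.57809990°, λ = 4.46869983°.
Web Mercator (R = 6378137 m): x = 497453.389 m, y = 510174.906 m.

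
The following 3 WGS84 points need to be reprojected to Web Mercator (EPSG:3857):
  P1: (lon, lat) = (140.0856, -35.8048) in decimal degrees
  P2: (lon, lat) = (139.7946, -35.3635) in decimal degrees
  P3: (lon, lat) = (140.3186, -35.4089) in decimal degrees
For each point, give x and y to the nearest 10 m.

Web Mercator: x = R·λ, y = R·ln tan(π/4+φ/2), R = 6378137 m.
P1 (-35.8048°, 140.0856°) → (15594257.659, -4273795.288) m.
P2 (-35.3635°, 139.7946°) → (15561863.688, -4213389.722) m.
P3 (-35.4089°, 140.3186°) → (15620195.101, -4219588.800) m.

P1: x 15594260 m, y -4273800 m; P2: x 15561860 m, y -4213390 m; P3: x 15620200 m, y -4219590 m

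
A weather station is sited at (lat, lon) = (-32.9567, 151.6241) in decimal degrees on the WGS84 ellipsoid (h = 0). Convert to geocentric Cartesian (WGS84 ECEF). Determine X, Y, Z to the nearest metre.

WGS84: a = 6378137 m, e² = 0.006694380; N(φ) = a/√(1−e²sin²φ) = 6384464.410 m.
X = (N+h)·cosφ·cosλ = -4713426.748 m; Y = (N+h)·cosφ·sinλ = 2545978.720 m; Z = (N(1−e²)+h)·sinφ = -3449930.235 m.

X -4713427 m, Y 2545979 m, Z -3449930 m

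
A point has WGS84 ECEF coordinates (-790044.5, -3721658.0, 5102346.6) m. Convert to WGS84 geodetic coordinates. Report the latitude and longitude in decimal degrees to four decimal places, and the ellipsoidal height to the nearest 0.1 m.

λ = atan2(Y, X) = -101.98499946°; p = √(X²+Y²) = 3804590.5 m.
Bowring's method on WGS84 (a = 6378137 m, b = 6356752.314 m) gives φ = 53.47399987°, h = 287.344 m.

lat 53.4740°, lon -101.9850°, h 287.3 m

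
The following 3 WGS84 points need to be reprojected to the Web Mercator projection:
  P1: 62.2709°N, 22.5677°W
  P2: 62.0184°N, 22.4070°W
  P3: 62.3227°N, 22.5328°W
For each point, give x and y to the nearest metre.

Web Mercator: x = R·λ, y = R·ln tan(π/4+φ/2), R = 6378137 m.
P1 (62.2709°, -22.5677°) → (-2512224.872, 8923665.225) m.
P2 (62.0184°, -22.4070°) → (-2494335.830, 8863507.064) m.
P3 (62.3227°, -22.5328°) → (-2508339.822, 8936068.874) m.

P1: x -2512225 m, y 8923665 m; P2: x -2494336 m, y 8863507 m; P3: x -2508340 m, y 8936069 m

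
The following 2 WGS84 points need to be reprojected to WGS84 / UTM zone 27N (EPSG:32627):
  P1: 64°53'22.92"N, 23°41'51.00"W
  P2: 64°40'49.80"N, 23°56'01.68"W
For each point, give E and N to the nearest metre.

UTM zone 27N: λ₀ = -21°, k₀ = 0.9996.
P1 (64.8897°, -23.6975°) → (372300.817, 7198884.603) m.
P2 (64.6805°, -23.9338°) → (360040.337, 7176087.739) m.

P1: E 372301 m, N 7198885 m; P2: E 360040 m, N 7176088 m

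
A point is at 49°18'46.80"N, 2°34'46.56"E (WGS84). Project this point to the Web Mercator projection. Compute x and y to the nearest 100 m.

x 287200 m, y 6328100 m

Web Mercator is spherical with R = a = 6378137 m.
x = R·λ = 6378137 × 0.045022513 = 287159.758 m.
y = R·ln tan(π/4 + φ/2) = 6378137 × 0.992161001 = 6328138.793 m.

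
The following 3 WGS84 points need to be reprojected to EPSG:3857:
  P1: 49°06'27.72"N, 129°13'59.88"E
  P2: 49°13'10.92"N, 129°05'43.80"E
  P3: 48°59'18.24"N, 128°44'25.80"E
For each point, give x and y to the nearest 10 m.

P1: x 14386190 m, y 6293160 m; P2: x 14370850 m, y 6312220 m; P3: x 14331330 m, y 6272890 m

Web Mercator: x = R·λ, y = R·ln tan(π/4+φ/2), R = 6378137 m.
P1 (49.1077°, 129.2333°) → (14386185.150, 6293155.628) m.
P2 (49.2197°, 129.0955°) → (14370845.324, 6312222.441) m.
P3 (48.9884°, 128.7405°) → (14331326.904, 6272893.346) m.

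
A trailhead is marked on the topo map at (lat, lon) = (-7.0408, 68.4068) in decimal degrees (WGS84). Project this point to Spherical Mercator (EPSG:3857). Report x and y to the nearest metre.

Web Mercator is spherical with R = a = 6378137 m.
x = R·λ = 6378137 × 1.193923891 = 7615010.143 m.
y = R·ln tan(π/4 + φ/2) = 6378137 × -0.123195591 = -785758.358 m.

x 7615010 m, y -785758 m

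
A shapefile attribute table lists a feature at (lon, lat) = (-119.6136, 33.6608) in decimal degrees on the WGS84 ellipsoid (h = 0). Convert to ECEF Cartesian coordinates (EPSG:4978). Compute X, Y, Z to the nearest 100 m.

X -2626000 m, Y -4620100 m, Z 3515200 m

WGS84: a = 6378137 m, e² = 0.006694380; N(φ) = a/√(1−e²sin²φ) = 6384705.943 m.
X = (N+h)·cosφ·cosλ = -2626004.982 m; Y = (N+h)·cosφ·sinλ = -4620050.994 m; Z = (N(1−e²)+h)·sinφ = 3515192.896 m.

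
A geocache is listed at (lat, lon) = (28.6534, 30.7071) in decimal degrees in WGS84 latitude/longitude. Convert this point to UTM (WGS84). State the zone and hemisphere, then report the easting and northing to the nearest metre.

Zone 36N: E 275898 m, N 3171737 m

Longitude 30.7071° lies in the 6° band [30°, 36°), giving zone 36; latitude is north of the equator, so 36N.
Zone 36 central meridian λ₀ = 6×36 − 183 = 33°; Δλ = -2.2929°.
Transverse Mercator on WGS84 with k₀ = 0.9996 gives E = 275898.220 m, N = 3171737.215 m.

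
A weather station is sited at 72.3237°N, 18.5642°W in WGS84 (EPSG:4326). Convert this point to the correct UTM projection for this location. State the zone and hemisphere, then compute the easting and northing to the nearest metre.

Zone 27N: E 582530 m, N 8026711 m

Longitude -18.5642° lies in the 6° band [-24°, -18°), giving zone 27; latitude is north of the equator, so 27N.
Zone 27 central meridian λ₀ = 6×27 − 183 = -21°; Δλ = +2.4358°.
Transverse Mercator on WGS84 with k₀ = 0.9996 gives E = 582530.325 m, N = 8026710.892 m.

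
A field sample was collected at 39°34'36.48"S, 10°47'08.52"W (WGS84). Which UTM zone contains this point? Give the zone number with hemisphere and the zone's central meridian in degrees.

Zone 29S, central meridian -9°

UTM zone = ⌊(λ + 180)/6⌋ + 1; -10.7857° ∈ [-12°, -6°) → zone 29.
Hemisphere: S (φ < 0).
Central meridian λ₀ = 6×29 − 183 = -9°.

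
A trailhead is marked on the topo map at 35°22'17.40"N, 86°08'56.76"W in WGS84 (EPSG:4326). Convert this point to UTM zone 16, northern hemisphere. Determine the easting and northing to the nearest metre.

E 577294 m, N 3914575 m

Zone 16 central meridian λ₀ = 6×16 − 183 = -87°; Δλ = +0.8509°.
Transverse Mercator on WGS84 with k₀ = 0.9996 gives E = 577294.413 m, N = 3914574.527 m.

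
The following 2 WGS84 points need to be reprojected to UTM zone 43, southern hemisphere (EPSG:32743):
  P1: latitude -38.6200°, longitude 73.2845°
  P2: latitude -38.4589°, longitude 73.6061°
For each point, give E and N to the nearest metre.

UTM zone 43S: λ₀ = 75°, k₀ = 0.9996.
P1 (-38.6200°, 73.2845°) → (350655.579, 5723995.355) m.
P2 (-38.4589°, 73.6061°) → (378383.104, 5742346.885) m.

P1: E 350656 m, N 5723995 m; P2: E 378383 m, N 5742347 m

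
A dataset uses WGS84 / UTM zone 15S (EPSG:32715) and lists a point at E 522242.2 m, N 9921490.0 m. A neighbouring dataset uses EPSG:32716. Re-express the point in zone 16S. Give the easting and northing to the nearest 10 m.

E -146470 m, N 9921080 m

UTM 15S → geographic: φ = -0.71029988°, λ = -92.80010011°.
UTM 16S (λ₀ = -87°) forward: E = -146468.869 m, N = 9921083.784 m.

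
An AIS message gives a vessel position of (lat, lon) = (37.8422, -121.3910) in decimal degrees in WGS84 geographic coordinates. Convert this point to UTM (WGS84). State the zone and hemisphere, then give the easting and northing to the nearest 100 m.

Longitude -121.3910° lies in the 6° band [-126°, -120°), giving zone 10; latitude is north of the equator, so 10N.
Zone 10 central meridian λ₀ = 6×10 − 183 = -123°; Δλ = +1.6090°.
Transverse Mercator on WGS84 with k₀ = 0.9996 gives E = 641572.715 m, N = 4189526.721 m.

Zone 10N: E 641600 m, N 4189500 m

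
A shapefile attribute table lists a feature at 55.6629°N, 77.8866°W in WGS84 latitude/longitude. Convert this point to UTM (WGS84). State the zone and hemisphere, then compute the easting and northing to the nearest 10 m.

Longitude -77.8866° lies in the 6° band [-78°, -72°), giving zone 18; latitude is north of the equator, so 18N.
Zone 18 central meridian λ₀ = 6×18 − 183 = -75°; Δλ = -2.8866°.
Transverse Mercator on WGS84 with k₀ = 0.9996 gives E = 318433.097 m, N = 6172340.298 m.

Zone 18N: E 318430 m, N 6172340 m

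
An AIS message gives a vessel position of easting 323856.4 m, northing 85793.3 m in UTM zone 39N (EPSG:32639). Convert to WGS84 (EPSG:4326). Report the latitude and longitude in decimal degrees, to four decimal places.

Zone 39N: λ₀ = 51°, k₀ = 0.9996, false easting 500000 m.
Meridian distance M = (N − FN)/k₀ = 85827.6 m.
Inverse transverse Mercator on WGS84 gives φ = 0.77590027°, λ = 49.41710043°.

lat 0.7759°, lon 49.4171°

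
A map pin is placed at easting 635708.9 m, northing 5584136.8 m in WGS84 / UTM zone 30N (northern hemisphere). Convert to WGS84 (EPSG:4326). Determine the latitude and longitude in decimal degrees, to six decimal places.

Zone 30N: λ₀ = -3°, k₀ = 0.9996, false easting 500000 m.
Meridian distance M = (N − FN)/k₀ = 5586371.3 m.
Inverse transverse Mercator on WGS84 gives φ = 50.39359980°, λ = -1.09069982°.

lat 50.393600°, lon -1.090700°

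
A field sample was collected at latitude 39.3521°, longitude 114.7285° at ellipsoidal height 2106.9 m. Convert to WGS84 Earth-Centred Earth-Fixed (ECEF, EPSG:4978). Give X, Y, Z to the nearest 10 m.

WGS84: a = 6378137 m, e² = 0.006694380; N(φ) = a/√(1−e²sin²φ) = 6386737.941 m.
X = (N+h)·cosφ·cosλ = -2066605.694 m; Y = (N+h)·cosφ·sinλ = 4487242.260 m; Z = (N(1−e²)+h)·sinφ = 4023955.626 m.

X -2066610 m, Y 4487240 m, Z 4023960 m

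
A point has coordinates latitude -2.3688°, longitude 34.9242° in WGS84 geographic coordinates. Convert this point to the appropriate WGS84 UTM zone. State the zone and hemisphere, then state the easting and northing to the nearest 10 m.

Zone 36S: E 713970 m, N 9738030 m

Longitude 34.9242° lies in the 6° band [30°, 36°), giving zone 36; latitude is south of the equator, so 36S.
Zone 36 central meridian λ₀ = 6×36 − 183 = 33°; Δλ = +1.9242°.
Transverse Mercator on WGS84 with k₀ = 0.9996 gives E = 713973.901 m, N = 9738026.382 m.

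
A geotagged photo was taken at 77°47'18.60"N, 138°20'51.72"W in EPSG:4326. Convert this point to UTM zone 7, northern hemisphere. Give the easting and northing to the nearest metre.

Zone 7 central meridian λ₀ = 6×7 − 183 = -141°; Δλ = +2.6523°.
Transverse Mercator on WGS84 with k₀ = 0.9996 gives E = 562607.358 m, N = 8636182.832 m.

E 562607 m, N 8636183 m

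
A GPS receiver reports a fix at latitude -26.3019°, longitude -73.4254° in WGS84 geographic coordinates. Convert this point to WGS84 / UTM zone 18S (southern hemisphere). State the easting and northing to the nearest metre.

Zone 18 central meridian λ₀ = 6×18 − 183 = -75°; Δλ = +1.5746°.
Transverse Mercator on WGS84 with k₀ = 0.9996 gives E = 657189.432 m, N = 7089924.716 m.

E 657189 m, N 7089925 m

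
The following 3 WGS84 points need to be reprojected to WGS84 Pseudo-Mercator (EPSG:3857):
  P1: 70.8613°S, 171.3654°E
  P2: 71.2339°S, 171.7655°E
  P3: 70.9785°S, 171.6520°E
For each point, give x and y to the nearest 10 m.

P1: x 19076310 m, y -11355010 m; P2: x 19120850 m, y -11482730 m; P3: x 19108210 m, y -11394920 m

Web Mercator: x = R·λ, y = R·ln tan(π/4+φ/2), R = 6378137 m.
P1 (-70.8613°, 171.3654°) → (19076309.068, -11355013.218) m.
P2 (-71.2339°, 171.7655°) → (19120847.996, -11482726.230) m.
P3 (-70.9785°, 171.6520°) → (19108213.234, -11394924.801) m.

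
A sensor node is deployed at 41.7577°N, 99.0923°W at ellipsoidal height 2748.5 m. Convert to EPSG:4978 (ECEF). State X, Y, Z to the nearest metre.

X -753309 m, Y -4707118 m, Z 4227396 m

WGS84: a = 6378137 m, e² = 0.006694380; N(φ) = a/√(1−e²sin²φ) = 6387627.029 m.
X = (N+h)·cosφ·cosλ = -753309.277 m; Y = (N+h)·cosφ·sinλ = -4707117.597 m; Z = (N(1−e²)+h)·sinφ = 4227396.395 m.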